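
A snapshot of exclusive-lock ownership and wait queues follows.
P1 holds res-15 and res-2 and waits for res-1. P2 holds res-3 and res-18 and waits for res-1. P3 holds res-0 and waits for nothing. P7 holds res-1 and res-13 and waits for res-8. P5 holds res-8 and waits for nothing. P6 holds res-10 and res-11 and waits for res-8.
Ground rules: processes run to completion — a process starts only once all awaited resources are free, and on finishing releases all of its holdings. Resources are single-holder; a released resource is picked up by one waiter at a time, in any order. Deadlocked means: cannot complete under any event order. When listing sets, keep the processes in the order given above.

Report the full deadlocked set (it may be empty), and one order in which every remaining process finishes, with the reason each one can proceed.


Nothing here is deadlocked.
Key observation: no waiting chain loops back on itself — every chain ends at a process that waits on nothing, so everyone eventually runs.
The rest can finish in the order P5, P3, P7, P6, P2, P1.
Walking it through:
  P5 waits on nothing -> runs at once and releases res-8
  P3 waits on nothing -> runs at once and releases res-0
  P7: everything it awaited (res-8) is free; runs, freeing res-1 and res-13
  P6: everything it awaited (res-8) is free; runs, freeing res-10 and res-11
  P2: everything it awaited (res-1) is free; runs, freeing res-3 and res-18
  P1: everything it awaited (res-1) is free; runs, freeing res-15 and res-2


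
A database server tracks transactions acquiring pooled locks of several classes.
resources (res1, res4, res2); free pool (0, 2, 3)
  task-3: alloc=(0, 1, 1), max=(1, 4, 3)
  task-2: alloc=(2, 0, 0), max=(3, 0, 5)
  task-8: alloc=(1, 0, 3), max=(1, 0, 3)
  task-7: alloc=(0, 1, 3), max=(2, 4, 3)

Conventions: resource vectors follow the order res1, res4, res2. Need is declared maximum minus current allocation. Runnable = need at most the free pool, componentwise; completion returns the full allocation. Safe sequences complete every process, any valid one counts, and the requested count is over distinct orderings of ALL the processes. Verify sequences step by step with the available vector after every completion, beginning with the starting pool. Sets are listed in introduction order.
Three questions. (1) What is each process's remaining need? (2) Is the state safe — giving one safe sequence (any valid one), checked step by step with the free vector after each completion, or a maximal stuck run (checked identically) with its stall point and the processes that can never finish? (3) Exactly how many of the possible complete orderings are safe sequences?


(1) Outstanding need per process (order res1, res4, res2):
  task-3: (1, 3, 2)
  task-2: (1, 0, 5)
  task-8: (0, 0, 0)
  task-7: (2, 3, 0)
(2) The state is UNSAFE.
Key observation: the wall is res4: completing task-8, task-2 brings the pool only to (3, 2, 6), and all the rest need more.
The run task-8, task-2 cannot be extended any further. Step-by-step check:
  pool = (0, 2, 3)
  run task-8 (needs (0, 0, 0), free (0, 2, 3)); after release of (1, 0, 3) the pool is (1, 2, 6)
  run task-2 (needs (1, 0, 5), free (1, 2, 6)); after release of (2, 0, 0) the pool is (3, 2, 6)
  task-3 still needs (1, 3, 2) but only (3, 2, 6) is free — short on res4
  task-7 still needs (2, 3, 0) but only (3, 2, 6) is free — short on res4
Processes that can never finish: task-3 and task-7.
(3) The exact count: 0 of the possible complete orderings are safe sequences.


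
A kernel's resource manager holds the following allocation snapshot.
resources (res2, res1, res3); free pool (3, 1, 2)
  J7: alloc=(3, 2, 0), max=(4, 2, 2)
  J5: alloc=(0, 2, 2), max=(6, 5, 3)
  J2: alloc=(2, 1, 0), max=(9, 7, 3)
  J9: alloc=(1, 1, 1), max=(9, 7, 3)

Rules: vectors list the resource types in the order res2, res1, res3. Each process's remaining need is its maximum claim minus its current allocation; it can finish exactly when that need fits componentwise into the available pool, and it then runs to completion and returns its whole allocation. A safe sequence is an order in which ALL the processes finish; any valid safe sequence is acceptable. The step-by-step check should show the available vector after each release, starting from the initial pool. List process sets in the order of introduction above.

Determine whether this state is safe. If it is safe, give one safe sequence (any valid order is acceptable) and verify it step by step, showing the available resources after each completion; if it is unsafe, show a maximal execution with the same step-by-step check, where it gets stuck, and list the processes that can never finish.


UNSAFE — no complete ordering exists.
Key observation: J7, J5 can finish, but then (6, 5, 4) is all there is, and the blocked group's res2 demands exceed it.
A maximal execution: J7, J5 — then nothing else fits. Verifying each step:
  pool = (3, 1, 2)
  J7: need (1, 0, 2) fits (3, 1, 2); releases (3, 2, 0), pool now (6, 3, 2)
  J5: need (6, 3, 1) fits (6, 3, 2); releases (0, 2, 2), pool now (6, 5, 4)
  blocked: J2 wants (7, 6, 3), pool (6, 5, 4) — not enough res2 and res1
  blocked: J9 wants (8, 6, 2), pool (6, 5, 4) — not enough res2 and res1
Processes that can never finish: J2 and J9.


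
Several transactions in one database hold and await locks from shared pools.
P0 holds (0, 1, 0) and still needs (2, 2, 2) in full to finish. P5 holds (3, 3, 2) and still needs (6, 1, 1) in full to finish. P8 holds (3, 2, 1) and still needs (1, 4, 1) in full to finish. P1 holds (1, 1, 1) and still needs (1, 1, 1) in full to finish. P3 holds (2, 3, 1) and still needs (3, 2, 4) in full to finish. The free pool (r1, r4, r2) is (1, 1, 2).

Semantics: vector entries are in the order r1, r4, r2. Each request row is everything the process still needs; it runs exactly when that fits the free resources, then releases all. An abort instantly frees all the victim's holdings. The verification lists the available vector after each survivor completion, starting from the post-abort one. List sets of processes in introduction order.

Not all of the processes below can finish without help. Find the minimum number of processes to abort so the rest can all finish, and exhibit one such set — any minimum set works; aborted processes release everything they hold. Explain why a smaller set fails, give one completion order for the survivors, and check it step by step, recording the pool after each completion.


Abort P5.
Key observation: P8 was stuck for good until P5 gave back (3, 3, 2); in the order shown it finishes at step 2.
Why nothing smaller works: aborting no one leaves the state deadlocked as given.
One survivor order: P1, P8, P0, P3. Walking it through (post-abort pool first):
  pool = (4, 4, 4)
  run P1 (needs (1, 1, 1), free (4, 4, 4)); after release of (1, 1, 1) the pool is (5, 5, 5)
  run P8 (needs (1, 4, 1), free (5, 5, 5)); after release of (3, 2, 1) the pool is (8, 7, 6)
  run P0 (needs (2, 2, 2), free (8, 7, 6)); after release of (0, 1, 0) the pool is (8, 8, 6)
  run P3 (needs (3, 2, 4), free (8, 8, 6)); after release of (2, 3, 1) the pool is (10, 11, 7)


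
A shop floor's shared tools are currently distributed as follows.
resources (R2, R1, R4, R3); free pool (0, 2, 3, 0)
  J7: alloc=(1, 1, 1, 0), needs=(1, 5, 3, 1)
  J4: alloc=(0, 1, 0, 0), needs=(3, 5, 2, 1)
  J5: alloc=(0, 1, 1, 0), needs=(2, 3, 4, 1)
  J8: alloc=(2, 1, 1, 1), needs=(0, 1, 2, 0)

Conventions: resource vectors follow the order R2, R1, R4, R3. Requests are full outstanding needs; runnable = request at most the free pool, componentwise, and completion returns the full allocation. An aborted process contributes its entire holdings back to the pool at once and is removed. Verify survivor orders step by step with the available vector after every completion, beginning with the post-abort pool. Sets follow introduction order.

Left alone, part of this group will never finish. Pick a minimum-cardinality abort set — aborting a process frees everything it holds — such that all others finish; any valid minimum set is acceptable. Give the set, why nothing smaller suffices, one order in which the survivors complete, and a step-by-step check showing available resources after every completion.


The answer: abort J7.
Key observation: before aborting J7, J4 was permanently blocked — no order could ever run it; afterwards it completes at step 3.
Minimality: the empty abort set fails — the state is deadlocked as it stands.
Survivors finish in the order: J8, J5, J4. Step-by-step check (pool after the aborts first):
  pool = (1, 3, 4, 0)
  run J8 (needs (0, 1, 2, 0), free (1, 3, 4, 0)); after release of (2, 1, 1, 1) the pool is (3, 4, 5, 1)
  run J5 (needs (2, 3, 4, 1), free (3, 4, 5, 1)); after release of (0, 1, 1, 0) the pool is (3, 5, 6, 1)
  run J4 (needs (3, 5, 2, 1), free (3, 5, 6, 1)); after release of (0, 1, 0, 0) the pool is (3, 6, 6, 1)


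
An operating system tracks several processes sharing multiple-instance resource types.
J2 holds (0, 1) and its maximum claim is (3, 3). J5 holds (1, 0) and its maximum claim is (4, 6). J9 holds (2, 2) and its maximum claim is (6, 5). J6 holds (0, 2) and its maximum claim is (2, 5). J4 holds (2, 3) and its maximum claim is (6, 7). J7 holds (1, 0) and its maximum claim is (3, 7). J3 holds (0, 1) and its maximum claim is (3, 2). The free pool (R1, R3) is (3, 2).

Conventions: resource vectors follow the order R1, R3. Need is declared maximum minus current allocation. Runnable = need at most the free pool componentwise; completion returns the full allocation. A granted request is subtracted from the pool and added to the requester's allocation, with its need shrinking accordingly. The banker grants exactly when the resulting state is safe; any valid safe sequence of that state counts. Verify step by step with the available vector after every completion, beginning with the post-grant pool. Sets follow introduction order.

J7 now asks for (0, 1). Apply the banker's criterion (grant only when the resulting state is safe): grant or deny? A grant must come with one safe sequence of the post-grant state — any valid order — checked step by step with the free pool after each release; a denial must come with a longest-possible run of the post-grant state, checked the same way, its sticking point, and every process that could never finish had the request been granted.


DENY. Granting would leave the state unsafe.
Key observation: after J3, J2, J6 the pool peaks at (3, 5), and each blocked process is short somewhere: J5 on R3; J9 on R1; J4 on R1; J7 on R3.
After a pretend grant, a maximal execution: J3, J2, J6 — then nothing else fits. Walking it through:
  pool = (3, 1)
  run J3 (needs (3, 1), free (3, 1)); after release of (0, 1) the pool is (3, 2)
  run J2 (needs (3, 2), free (3, 2)); after release of (0, 1) the pool is (3, 3)
  run J6 (needs (2, 3), free (3, 3)); after release of (0, 2) the pool is (3, 5)
  blocked: J5 wants (3, 6), pool (3, 5) — not enough R3
  blocked: J9 wants (4, 3), pool (3, 5) — not enough R1
  blocked: J4 wants (4, 4), pool (3, 5) — not enough R1
  blocked: J7 wants (2, 6), pool (3, 5) — not enough R3
Post-grant, the permanently blocked set is J5, J9, J4 and J7.


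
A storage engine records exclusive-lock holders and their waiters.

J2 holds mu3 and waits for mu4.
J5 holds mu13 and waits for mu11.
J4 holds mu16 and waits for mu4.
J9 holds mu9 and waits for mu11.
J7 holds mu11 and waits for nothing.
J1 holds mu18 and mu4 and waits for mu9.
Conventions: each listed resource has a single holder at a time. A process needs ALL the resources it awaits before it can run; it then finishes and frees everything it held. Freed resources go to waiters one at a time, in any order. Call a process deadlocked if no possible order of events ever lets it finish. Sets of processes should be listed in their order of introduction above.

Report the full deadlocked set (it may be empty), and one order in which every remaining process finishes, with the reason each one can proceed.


Nothing here is deadlocked.
Key observation: every chain of waits terminates; starting from the processes that wait on nothing, all the rest unlock in turn.
The rest can finish in the order J7, J5, J9, J1, J2, J4.
Step-by-step check:
  J7: no waits; runs immediately, freeing mu11
  J5: everything it awaited (mu11) is free; runs, freeing mu13
  J9: everything it awaited (mu11) is free; runs, freeing mu9
  J1: everything it awaited (mu9) is free; runs, freeing mu18 and mu4
  J2: everything it awaited (mu4) is free; runs, freeing mu3
  J4: everything it awaited (mu4) is free; runs, freeing mu16


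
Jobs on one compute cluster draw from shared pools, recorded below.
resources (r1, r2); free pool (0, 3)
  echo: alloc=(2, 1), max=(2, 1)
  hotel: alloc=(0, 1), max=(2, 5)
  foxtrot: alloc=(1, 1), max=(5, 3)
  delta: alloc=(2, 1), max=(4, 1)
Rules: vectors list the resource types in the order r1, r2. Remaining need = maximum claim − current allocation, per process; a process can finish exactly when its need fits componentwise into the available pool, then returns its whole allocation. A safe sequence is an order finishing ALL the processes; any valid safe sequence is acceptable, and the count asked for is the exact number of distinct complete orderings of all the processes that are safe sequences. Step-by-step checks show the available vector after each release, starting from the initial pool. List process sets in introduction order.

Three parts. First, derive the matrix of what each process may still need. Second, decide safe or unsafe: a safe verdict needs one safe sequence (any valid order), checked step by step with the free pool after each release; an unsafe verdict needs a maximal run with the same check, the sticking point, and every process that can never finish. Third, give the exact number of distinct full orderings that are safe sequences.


(1) Need matrix, components ordered r1, r2:
  echo: (0, 0)
  hotel: (2, 4)
  foxtrot: (4, 2)
  delta: (2, 0)
(2) The state is SAFE; one workable sequence: echo, delta, foxtrot, hotel.
Key observation: delta marks the first exact bind of the order: its need (2, 0) fits the free (2, 4) with zero slack on a requested resource.
Check, step by step:
  pool = (0, 3)
  echo: need (0, 0) fits (0, 3); releases (2, 1), pool now (2, 4)
  delta: need (2, 0) fits (2, 4); releases (2, 1), pool now (4, 5)
  foxtrot: need (4, 2) fits (4, 5); releases (1, 1), pool now (5, 6)
  hotel: need (2, 4) fits (5, 6); releases (0, 1), pool now (5, 7)
(3) Precisely 3 of the possible complete orderings are safe sequences.


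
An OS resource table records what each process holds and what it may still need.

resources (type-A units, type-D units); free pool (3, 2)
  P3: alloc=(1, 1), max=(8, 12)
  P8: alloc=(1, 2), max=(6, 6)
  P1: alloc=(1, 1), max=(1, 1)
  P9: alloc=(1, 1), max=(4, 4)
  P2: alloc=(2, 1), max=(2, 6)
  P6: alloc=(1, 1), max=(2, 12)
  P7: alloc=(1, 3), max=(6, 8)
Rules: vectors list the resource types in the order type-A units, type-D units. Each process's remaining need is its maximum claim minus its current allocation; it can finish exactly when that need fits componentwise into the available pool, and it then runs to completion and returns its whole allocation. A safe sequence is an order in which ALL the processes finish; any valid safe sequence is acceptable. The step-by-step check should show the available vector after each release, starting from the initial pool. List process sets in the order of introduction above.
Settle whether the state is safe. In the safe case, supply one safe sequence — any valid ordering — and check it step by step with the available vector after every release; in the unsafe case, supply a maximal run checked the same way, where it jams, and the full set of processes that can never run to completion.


The state is UNSAFE.
Key observation: after P1, P9, P8, P2, P7 complete, (9, 10) is the best the pool ever gets, yet each leftover process wants more type-D units.
Going as far as possible: P1, P9, P8, P2, P7; after that, nothing fits. Check, step by step:
  pool = (3, 2)
  P1 needs (0, 0) <= (3, 2) -> finishes; pool += (1, 1) = (4, 3)
  P9 needs (3, 3) <= (4, 3) -> finishes; pool += (1, 1) = (5, 4)
  P8 needs (5, 4) <= (5, 4) -> finishes; pool += (1, 2) = (6, 6)
  P2 needs (0, 5) <= (6, 6) -> finishes; pool += (2, 1) = (8, 7)
  P7 needs (5, 5) <= (8, 7) -> finishes; pool += (1, 3) = (9, 10)
  blocked: P3 wants (7, 11), pool (9, 10) — not enough type-D units
  blocked: P6 wants (1, 11), pool (9, 10) — not enough type-D units
Never able to finish: P3 and P6.


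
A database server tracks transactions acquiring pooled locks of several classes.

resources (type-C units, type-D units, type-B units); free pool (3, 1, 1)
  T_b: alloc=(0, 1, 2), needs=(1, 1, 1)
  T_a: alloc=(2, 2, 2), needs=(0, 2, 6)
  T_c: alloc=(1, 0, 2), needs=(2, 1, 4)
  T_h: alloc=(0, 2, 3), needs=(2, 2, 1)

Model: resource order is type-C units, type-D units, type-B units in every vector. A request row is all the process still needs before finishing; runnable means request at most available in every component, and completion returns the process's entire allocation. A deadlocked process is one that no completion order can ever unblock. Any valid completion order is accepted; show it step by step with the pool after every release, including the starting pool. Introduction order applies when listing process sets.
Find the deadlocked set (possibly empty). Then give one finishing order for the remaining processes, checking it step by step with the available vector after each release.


The deadlocked set is empty.
Key observation: there is always a runnable process — T_b first — so the state unwinds completely.
The rest can finish in the order T_b, T_h, T_c, T_a. Verifying each step:
  pool = (3, 1, 1)
  T_b needs (1, 1, 1) <= (3, 1, 1) -> finishes; pool += (0, 1, 2) = (3, 2, 3)
  T_h needs (2, 2, 1) <= (3, 2, 3) -> finishes; pool += (0, 2, 3) = (3, 4, 6)
  T_c needs (2, 1, 4) <= (3, 4, 6) -> finishes; pool += (1, 0, 2) = (4, 4, 8)
  T_a needs (0, 2, 6) <= (4, 4, 8) -> finishes; pool += (2, 2, 2) = (6, 6, 10)


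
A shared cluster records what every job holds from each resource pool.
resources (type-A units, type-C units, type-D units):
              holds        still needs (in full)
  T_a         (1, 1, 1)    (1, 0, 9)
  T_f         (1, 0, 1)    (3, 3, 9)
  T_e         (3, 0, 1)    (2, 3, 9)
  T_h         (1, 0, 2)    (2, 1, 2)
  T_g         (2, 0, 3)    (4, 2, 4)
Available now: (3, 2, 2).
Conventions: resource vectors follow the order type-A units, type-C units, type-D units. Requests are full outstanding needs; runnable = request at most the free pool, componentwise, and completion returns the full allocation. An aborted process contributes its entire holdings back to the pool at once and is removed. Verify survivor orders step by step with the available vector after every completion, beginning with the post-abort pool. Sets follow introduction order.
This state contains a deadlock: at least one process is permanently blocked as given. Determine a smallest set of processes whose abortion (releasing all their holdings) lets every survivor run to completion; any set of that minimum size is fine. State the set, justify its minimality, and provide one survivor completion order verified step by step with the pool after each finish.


Abort T_a and T_e.
Key observation: the returned (4, 1, 2) from T_a and T_e is what brings T_f — unrunnable before, under any order — into play at step 3.
Why nothing smaller works — every single abort fails: T_a alone leaves T_f blocked (short on type-D units); T_f alone leaves T_a blocked (short on type-D units); T_e alone leaves T_a blocked (short on type-D units); T_h alone leaves T_a blocked (short on type-D units); T_g alone leaves T_a blocked (short on type-D units).
Survivors finish in the order: T_g, T_h, T_f. Verifying each step (pool after the aborts first):
  pool = (7, 3, 4)
  T_g needs (4, 2, 4) <= (7, 3, 4) -> finishes; pool += (2, 0, 3) = (9, 3, 7)
  T_h needs (2, 1, 2) <= (9, 3, 7) -> finishes; pool += (1, 0, 2) = (10, 3, 9)
  T_f needs (3, 3, 9) <= (10, 3, 9) -> finishes; pool += (1, 0, 1) = (11, 3, 10)


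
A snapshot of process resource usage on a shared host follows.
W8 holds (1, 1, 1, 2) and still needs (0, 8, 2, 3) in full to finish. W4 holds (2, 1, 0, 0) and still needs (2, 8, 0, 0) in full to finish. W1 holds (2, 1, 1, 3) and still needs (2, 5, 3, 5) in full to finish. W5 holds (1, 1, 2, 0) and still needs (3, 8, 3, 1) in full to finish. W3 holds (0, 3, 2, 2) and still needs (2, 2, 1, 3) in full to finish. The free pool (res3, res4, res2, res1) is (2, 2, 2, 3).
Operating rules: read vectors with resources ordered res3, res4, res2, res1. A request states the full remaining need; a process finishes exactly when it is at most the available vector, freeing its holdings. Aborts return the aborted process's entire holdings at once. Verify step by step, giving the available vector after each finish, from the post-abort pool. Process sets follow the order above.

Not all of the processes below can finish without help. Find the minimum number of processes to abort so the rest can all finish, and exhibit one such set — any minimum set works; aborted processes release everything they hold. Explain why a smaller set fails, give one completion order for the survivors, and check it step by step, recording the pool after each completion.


Minimum abort set: W8 and W5.
Key observation: W4 had no path to completion before; after the abort of W8 and W5 ((2, 2, 3, 2) returned), step 3 is where it fits.
No one abort is enough; case by case: W8 alone leaves W4 blocked (short on res4); W4 alone leaves W8 blocked (short on res4); W1 alone leaves W8 blocked (short on res4); W5 alone leaves W8 blocked (short on res4); W3 alone leaves W8 blocked (short on res4).
Survivors finish in the order: W3, W1, W4. Check, step by step (pool after the aborts first):
  pool = (4, 4, 5, 5)
  W3 needs (2, 2, 1, 3) <= (4, 4, 5, 5) -> finishes; pool += (0, 3, 2, 2) = (4, 7, 7, 7)
  W1 needs (2, 5, 3, 5) <= (4, 7, 7, 7) -> finishes; pool += (2, 1, 1, 3) = (6, 8, 8, 10)
  W4 needs (2, 8, 0, 0) <= (6, 8, 8, 10) -> finishes; pool += (2, 1, 0, 0) = (8, 9, 8, 10)


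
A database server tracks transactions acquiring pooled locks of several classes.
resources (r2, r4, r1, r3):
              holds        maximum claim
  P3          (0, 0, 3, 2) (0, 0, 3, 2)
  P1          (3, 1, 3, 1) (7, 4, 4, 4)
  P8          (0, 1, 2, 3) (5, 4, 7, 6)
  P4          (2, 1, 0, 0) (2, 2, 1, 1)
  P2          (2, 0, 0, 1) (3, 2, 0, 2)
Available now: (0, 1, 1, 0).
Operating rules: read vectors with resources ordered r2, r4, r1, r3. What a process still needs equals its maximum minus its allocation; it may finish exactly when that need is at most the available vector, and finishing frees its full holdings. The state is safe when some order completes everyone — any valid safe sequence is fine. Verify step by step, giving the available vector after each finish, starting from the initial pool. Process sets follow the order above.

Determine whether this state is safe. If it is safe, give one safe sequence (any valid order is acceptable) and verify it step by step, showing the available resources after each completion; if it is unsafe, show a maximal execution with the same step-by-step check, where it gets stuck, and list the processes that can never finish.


UNSAFE — no complete ordering exists.
Key observation: even finishing P3, P4, P2 leaves just (4, 2, 4, 3) free — too little r4 for any of the remaining processes.
The run P3, P4, P2 cannot be extended any further. Check, step by step:
  pool = (0, 1, 1, 0)
  P3: need (0, 0, 0, 0) fits (0, 1, 1, 0); releases (0, 0, 3, 2), pool now (0, 1, 4, 2)
  P4: need (0, 1, 1, 1) fits (0, 1, 4, 2); releases (2, 1, 0, 0), pool now (2, 2, 4, 2)
  P2: need (1, 2, 0, 1) fits (2, 2, 4, 2); releases (2, 0, 0, 1), pool now (4, 2, 4, 3)
  blocked: P1 wants (4, 3, 1, 3), pool (4, 2, 4, 3) — not enough r4
  blocked: P8 wants (5, 3, 5, 3), pool (4, 2, 4, 3) — not enough r2, r4 and r1
Permanently blocked: P1 and P8.


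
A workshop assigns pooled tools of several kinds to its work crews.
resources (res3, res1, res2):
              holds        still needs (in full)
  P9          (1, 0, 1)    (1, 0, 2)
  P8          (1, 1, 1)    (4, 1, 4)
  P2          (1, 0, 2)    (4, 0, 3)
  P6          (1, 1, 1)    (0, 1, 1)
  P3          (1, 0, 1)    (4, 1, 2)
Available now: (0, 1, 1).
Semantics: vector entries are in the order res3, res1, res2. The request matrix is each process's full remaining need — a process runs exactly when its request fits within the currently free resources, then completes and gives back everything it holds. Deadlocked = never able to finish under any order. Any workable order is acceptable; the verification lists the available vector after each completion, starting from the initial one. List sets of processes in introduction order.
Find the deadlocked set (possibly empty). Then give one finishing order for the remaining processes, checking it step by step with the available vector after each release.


Deadlocked set: P8, P2 and P3.
Key observation: the pool after P6, P9 is (2, 2, 3); every surviving request exceeds it in res3, so progress ends there.
The rest can finish in the order P6, P9. Verifying each step:
  pool = (0, 1, 1)
  P6: need (0, 1, 1) fits (0, 1, 1); releases (1, 1, 1), pool now (1, 2, 2)
  P9: need (1, 0, 2) fits (1, 2, 2); releases (1, 0, 1), pool now (2, 2, 3)
The blocked processes can never fit:
  P8 cannot run: need (4, 1, 4) vs free (2, 2, 3) (insufficient res3 and res2)
  P2 cannot run: need (4, 0, 3) vs free (2, 2, 3) (insufficient res3)
  P3 cannot run: need (4, 1, 2) vs free (2, 2, 3) (insufficient res3)


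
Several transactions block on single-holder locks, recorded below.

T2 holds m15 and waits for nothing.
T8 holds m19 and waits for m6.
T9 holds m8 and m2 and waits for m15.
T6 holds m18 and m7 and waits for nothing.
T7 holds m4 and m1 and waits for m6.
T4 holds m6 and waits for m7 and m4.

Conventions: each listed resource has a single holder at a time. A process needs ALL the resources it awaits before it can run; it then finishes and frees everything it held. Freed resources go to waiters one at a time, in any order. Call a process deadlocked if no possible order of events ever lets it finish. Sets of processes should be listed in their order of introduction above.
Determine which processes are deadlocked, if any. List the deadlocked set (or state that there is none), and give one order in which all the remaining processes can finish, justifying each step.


Deadlocked: T8, T7 and T4.
Key observation: the waits loop around T4 -> T7 -> T4 with no way out; T8 waits into the deadlock from upstream.
A valid finishing order for the others: T6, T2, T9.
Step-by-step check:
  T6 waits on nothing -> runs at once and releases m18 and m7
  T2 waits on nothing -> runs at once and releases m15
  T9: everything it awaited (m15) is free; runs, freeing m8 and m2


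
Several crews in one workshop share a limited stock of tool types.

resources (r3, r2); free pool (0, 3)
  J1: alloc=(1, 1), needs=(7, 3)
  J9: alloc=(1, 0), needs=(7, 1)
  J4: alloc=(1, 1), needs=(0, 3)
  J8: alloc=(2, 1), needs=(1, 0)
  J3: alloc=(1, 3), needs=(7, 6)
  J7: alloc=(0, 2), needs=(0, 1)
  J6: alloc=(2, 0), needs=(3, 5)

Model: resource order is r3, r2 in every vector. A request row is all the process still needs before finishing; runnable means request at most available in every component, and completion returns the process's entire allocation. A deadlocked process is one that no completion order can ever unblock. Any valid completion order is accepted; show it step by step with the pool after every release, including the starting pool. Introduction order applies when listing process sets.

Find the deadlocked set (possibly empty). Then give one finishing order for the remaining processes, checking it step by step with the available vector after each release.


Deadlocked: J1, J9 and J3.
Key observation: once J4, J8, J6, J7 finish, the pool peaks at (5, 7) — and every remaining process still needs more r3 than that.
A valid finishing order for the others: J4, J8, J6, J7. Step-by-step check:
  pool = (0, 3)
  run J4 (needs (0, 3), free (0, 3)); after release of (1, 1) the pool is (1, 4)
  run J8 (needs (1, 0), free (1, 4)); after release of (2, 1) the pool is (3, 5)
  run J6 (needs (3, 5), free (3, 5)); after release of (2, 0) the pool is (5, 5)
  run J7 (needs (0, 1), free (5, 5)); after release of (0, 2) the pool is (5, 7)
The blocked processes can never fit:
  J1 still needs (7, 3) but only (5, 7) is free — short on r3
  J9 still needs (7, 1) but only (5, 7) is free — short on r3
  J3 still needs (7, 6) but only (5, 7) is free — short on r3


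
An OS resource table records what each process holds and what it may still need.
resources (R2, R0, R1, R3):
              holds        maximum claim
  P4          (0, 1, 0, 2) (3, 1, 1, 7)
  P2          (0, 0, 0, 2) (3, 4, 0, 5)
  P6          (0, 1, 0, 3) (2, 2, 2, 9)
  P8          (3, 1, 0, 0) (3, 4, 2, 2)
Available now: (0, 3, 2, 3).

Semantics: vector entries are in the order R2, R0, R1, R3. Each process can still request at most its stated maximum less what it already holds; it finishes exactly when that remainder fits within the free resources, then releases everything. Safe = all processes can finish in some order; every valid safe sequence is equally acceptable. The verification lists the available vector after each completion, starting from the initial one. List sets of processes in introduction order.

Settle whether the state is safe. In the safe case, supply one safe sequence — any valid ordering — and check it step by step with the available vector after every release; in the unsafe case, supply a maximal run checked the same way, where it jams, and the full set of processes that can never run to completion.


SAFE, for example via the order P8, P2, P4, P6.
Key observation: reading the order forward, P8 is the first process whose need (0, 3, 2, 2) meets the free pool (0, 3, 2, 3) exactly on a resource it requests.
Check, step by step:
  pool = (0, 3, 2, 3)
  P8: need (0, 3, 2, 2) fits (0, 3, 2, 3); releases (3, 1, 0, 0), pool now (3, 4, 2, 3)
  P2: need (3, 4, 0, 3) fits (3, 4, 2, 3); releases (0, 0, 0, 2), pool now (3, 4, 2, 5)
  P4: need (3, 0, 1, 5) fits (3, 4, 2, 5); releases (0, 1, 0, 2), pool now (3, 5, 2, 7)
  P6: need (2, 1, 2, 6) fits (3, 5, 2, 7); releases (0, 1, 0, 3), pool now (3, 6, 2, 10)


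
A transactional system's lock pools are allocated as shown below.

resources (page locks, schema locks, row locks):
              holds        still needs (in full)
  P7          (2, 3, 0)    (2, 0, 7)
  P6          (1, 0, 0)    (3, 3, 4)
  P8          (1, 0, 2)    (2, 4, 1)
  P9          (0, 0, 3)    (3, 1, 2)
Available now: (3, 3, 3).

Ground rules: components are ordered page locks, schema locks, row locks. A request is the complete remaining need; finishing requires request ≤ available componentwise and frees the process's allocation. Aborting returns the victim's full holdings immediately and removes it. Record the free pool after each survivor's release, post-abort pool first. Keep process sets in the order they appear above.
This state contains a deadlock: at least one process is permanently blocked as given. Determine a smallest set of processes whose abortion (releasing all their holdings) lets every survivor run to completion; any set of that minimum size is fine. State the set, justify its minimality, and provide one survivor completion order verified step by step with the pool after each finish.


Minimum abort set: P8.
Key observation: before aborting P8, P7 was permanently blocked — no order could ever run it; afterwards it completes at step 2.
Why nothing smaller works: aborting no one leaves the state deadlocked as given.
One survivor order: P9, P7, P6. Verifying each step (post-abort pool first):
  pool = (4, 3, 5)
  run P9 (needs (3, 1, 2), free (4, 3, 5)); after release of (0, 0, 3) the pool is (4, 3, 8)
  run P7 (needs (2, 0, 7), free (4, 3, 8)); after release of (2, 3, 0) the pool is (6, 6, 8)
  run P6 (needs (3, 3, 4), free (6, 6, 8)); after release of (1, 0, 0) the pool is (7, 6, 8)


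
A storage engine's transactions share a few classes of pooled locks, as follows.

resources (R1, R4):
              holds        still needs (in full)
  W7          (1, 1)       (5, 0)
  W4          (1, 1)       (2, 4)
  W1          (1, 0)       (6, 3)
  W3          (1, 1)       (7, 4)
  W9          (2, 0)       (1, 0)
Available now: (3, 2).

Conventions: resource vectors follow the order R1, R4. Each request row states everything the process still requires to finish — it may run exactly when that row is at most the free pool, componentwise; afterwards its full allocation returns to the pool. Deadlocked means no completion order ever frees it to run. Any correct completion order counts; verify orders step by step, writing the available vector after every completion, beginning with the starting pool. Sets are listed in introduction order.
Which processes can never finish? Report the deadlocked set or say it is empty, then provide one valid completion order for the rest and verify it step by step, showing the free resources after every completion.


Deadlocked set: W4 and W3.
Key observation: once W9, W7, W1 finish, the pool peaks at (7, 3) — and every remaining process still needs more R4 than that.
One completion order for the rest: W9, W7, W1. Check, step by step:
  pool = (3, 2)
  W9: need (1, 0) fits (3, 2); releases (2, 0), pool now (5, 2)
  W7: need (5, 0) fits (5, 2); releases (1, 1), pool now (6, 3)
  W1: need (6, 3) fits (6, 3); releases (1, 0), pool now (7, 3)
None of the blocked processes ever fits:
  W4 cannot run: need (2, 4) vs free (7, 3) (insufficient R4)
  W3 cannot run: need (7, 4) vs free (7, 3) (insufficient R4)


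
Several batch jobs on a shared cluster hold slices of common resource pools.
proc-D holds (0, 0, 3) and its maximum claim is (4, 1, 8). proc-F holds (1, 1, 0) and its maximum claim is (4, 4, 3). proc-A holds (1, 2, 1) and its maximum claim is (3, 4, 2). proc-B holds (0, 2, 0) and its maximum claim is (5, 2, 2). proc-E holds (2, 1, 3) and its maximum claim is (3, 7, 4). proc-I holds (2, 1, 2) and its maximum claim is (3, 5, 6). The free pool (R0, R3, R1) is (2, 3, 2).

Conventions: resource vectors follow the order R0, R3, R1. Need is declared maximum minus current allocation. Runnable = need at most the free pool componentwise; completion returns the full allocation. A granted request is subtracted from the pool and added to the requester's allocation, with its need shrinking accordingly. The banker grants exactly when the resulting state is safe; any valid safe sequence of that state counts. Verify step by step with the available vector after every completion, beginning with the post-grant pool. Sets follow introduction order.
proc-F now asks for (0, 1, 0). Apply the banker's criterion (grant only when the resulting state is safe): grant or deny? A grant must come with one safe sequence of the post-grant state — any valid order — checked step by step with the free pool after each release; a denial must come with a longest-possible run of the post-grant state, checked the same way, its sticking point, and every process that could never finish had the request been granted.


GRANT: granting preserves safety; a valid post-grant sequence is proc-A, proc-F, proc-E, proc-I, proc-D, proc-B.
Key observation: the grant leaves (2, 2, 2) free — enough for proc-A, whose release restarts the cascade.
Verifying the post-grant state step by step:
  pool = (2, 2, 2)
  run proc-A (needs (2, 2, 1), free (2, 2, 2)); after release of (1, 2, 1) the pool is (3, 4, 3)
  run proc-F (needs (3, 2, 3), free (3, 4, 3)); after release of (1, 2, 0) the pool is (4, 6, 3)
  run proc-E (needs (1, 6, 1), free (4, 6, 3)); after release of (2, 1, 3) the pool is (6, 7, 6)
  run proc-I (needs (1, 4, 4), free (6, 7, 6)); after release of (2, 1, 2) the pool is (8, 8, 8)
  run proc-D (needs (4, 1, 5), free (8, 8, 8)); after release of (0, 0, 3) the pool is (8, 8, 11)
  run proc-B (needs (5, 0, 2), free (8, 8, 11)); after release of (0, 2, 0) the pool is (8, 10, 11)


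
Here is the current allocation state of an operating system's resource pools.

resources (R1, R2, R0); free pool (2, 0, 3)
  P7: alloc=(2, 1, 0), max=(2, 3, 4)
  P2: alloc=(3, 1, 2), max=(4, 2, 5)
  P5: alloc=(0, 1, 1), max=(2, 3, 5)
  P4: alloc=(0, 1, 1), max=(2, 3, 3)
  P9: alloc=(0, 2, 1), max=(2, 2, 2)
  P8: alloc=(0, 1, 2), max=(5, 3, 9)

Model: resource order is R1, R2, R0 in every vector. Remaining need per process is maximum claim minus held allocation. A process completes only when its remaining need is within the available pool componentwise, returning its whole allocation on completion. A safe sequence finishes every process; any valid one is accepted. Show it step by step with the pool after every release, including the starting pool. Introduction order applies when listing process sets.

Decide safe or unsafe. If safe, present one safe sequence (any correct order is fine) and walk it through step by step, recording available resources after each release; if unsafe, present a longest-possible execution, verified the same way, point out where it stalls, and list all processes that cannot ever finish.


The state is SAFE; one workable sequence: P9, P2, P5, P8, P4, P7.
Key observation: P9 is the earliest step where a requested resource binds exactly: need (2, 0, 1), pool (2, 0, 3) at its turn.
Verifying each step:
  pool = (2, 0, 3)
  P9: need (2, 0, 1) fits (2, 0, 3); releases (0, 2, 1), pool now (2, 2, 4)
  P2: need (1, 1, 3) fits (2, 2, 4); releases (3, 1, 2), pool now (5, 3, 6)
  P5: need (2, 2, 4) fits (5, 3, 6); releases (0, 1, 1), pool now (5, 4, 7)
  P8: need (5, 2, 7) fits (5, 4, 7); releases (0, 1, 2), pool now (5, 5, 9)
  P4: need (2, 2, 2) fits (5, 5, 9); releases (0, 1, 1), pool now (5, 6, 10)
  P7: need (0, 2, 4) fits (5, 6, 10); releases (2, 1, 0), pool now (7, 7, 10)


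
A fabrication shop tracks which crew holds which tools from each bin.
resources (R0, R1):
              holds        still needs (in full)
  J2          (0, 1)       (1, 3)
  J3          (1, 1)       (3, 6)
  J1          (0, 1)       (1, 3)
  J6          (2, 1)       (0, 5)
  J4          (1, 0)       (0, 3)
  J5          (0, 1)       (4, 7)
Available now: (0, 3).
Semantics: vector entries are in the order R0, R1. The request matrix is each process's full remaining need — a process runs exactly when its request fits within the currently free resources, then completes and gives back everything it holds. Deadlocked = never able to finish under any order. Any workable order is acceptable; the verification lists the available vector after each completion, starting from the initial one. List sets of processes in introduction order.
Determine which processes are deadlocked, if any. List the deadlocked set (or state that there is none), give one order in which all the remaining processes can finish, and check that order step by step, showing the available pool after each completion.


No process is deadlocked.
Key observation: J4 leads a chain of completions in which each release enables another process.
A valid finishing order for the others: J4, J2, J1, J6, J3, J5. Check, step by step:
  pool = (0, 3)
  J4: need (0, 3) fits (0, 3); releases (1, 0), pool now (1, 3)
  J2: need (1, 3) fits (1, 3); releases (0, 1), pool now (1, 4)
  J1: need (1, 3) fits (1, 4); releases (0, 1), pool now (1, 5)
  J6: need (0, 5) fits (1, 5); releases (2, 1), pool now (3, 6)
  J3: need (3, 6) fits (3, 6); releases (1, 1), pool now (4, 7)
  J5: need (4, 7) fits (4, 7); releases (0, 1), pool now (4, 8)


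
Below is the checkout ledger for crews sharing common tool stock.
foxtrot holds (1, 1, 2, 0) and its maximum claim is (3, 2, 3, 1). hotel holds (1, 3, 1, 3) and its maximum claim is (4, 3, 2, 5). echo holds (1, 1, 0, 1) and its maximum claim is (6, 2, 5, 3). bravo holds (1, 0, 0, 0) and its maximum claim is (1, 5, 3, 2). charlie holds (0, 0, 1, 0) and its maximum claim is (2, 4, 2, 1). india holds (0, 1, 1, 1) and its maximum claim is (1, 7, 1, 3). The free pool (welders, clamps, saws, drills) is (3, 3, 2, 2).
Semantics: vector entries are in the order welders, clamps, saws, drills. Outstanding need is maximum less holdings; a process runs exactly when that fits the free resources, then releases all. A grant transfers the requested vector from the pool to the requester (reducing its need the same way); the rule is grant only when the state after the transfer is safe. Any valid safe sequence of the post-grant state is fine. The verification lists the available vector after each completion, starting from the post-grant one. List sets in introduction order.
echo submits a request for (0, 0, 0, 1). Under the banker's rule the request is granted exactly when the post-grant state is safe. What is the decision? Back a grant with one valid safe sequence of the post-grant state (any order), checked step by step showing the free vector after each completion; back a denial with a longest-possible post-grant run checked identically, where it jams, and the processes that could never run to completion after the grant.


DENY — the pretend-granted state is unsafe.
Key observation: after foxtrot, charlie the pool peaks at (4, 4, 5, 1), and each blocked process is short somewhere: hotel on drills; echo on welders; bravo on clamps, drills; india on clamps, drills.
On the post-grant state, foxtrot, charlie is a maximal run — nothing extends it. Walking it through:
  pool = (3, 3, 2, 1)
  foxtrot: need (2, 1, 1, 1) fits (3, 3, 2, 1); releases (1, 1, 2, 0), pool now (4, 4, 4, 1)
  charlie: need (2, 4, 1, 1) fits (4, 4, 4, 1); releases (0, 0, 1, 0), pool now (4, 4, 5, 1)
  blocked: hotel wants (3, 0, 1, 2), pool (4, 4, 5, 1) — not enough drills
  blocked: echo wants (5, 1, 5, 1), pool (4, 4, 5, 1) — not enough welders
  blocked: bravo wants (0, 5, 3, 2), pool (4, 4, 5, 1) — not enough clamps and drills
  blocked: india wants (1, 6, 0, 2), pool (4, 4, 5, 1) — not enough clamps and drills
Processes that could never finish after the grant: hotel, echo, bravo and india.
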